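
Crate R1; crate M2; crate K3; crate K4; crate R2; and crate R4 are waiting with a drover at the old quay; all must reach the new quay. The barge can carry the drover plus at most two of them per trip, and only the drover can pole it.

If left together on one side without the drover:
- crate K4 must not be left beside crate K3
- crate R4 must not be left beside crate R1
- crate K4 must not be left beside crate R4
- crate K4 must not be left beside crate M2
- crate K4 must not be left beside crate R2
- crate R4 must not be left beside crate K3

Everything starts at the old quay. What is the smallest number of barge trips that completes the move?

Counting alone: the drover can take at most 2 across per trip to the new quay, so moving all 6 needs at least 3 loaded trips out, with a return between consecutive ones — at least 5 crossings.
The safety rule pushes this higher. Following every safe sequence of crossings, the most of the 6 that can be at the new quay as the barge arrives there on crossings 5, 7 is 4, 5 respectively — never all 6.
So no plan with fewer than 9 crossings exists, and this one achieves 9:
1. Drover goes to the new quay with crate K4 and crate R4.  [the old quay: crate K3, crate M2, crate R1, crate R2 | the new quay: crate K4, crate R4]
2. Drover goes back to the old quay with crate K4.  [the old quay: crate K3, crate K4, crate M2, crate R1, crate R2 | the new quay: crate R4]
3. Drover goes to the new quay with crate K4 and crate R1.  [the old quay: crate K3, crate M2, crate R2 | the new quay: crate K4, crate R1, crate R4]
4. Drover goes back to the old quay with crate R4.  [the old quay: crate K3, crate M2, crate R2, crate R4 | the new quay: crate K4, crate R1]
5. Drover goes to the new quay with crate K3 and crate M2.  [the old quay: crate R2, crate R4 | the new quay: crate K3, crate K4, crate M2, crate R1]
6. Drover goes back to the old quay with crate K4.  [the old quay: crate K4, crate R2, crate R4 | the new quay: crate K3, crate M2, crate R1]
7. Drover goes to the new quay with crate K4 and crate R2.  [the old quay: crate R4 | the new quay: crate K3, crate K4, crate M2, crate R1, crate R2]
8. Drover goes back to the old quay with crate K4.  [the old quay: crate K4, crate R4 | the new quay: crate K3, crate M2, crate R1, crate R2]
9. Drover goes to the new quay with crate K4 and crate R4.  [the old quay: — | the new quay: crate K3, crate K4, crate M2, crate R1, crate R2, crate R4]

9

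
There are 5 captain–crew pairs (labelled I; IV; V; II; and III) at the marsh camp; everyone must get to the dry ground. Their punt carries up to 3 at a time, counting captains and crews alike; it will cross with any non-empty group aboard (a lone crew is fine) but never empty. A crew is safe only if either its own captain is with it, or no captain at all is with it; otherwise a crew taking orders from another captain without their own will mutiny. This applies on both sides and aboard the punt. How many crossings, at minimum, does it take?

11

Counting alone: each trip to the dry ground takes at most 3 across and each return brings at least 1 back, so after t trips out (and t−1 returns) at most 3t − (t−1) of the 10 are across; that first reaches 10 at t = 5, so at least 9 crossings are needed.
The safety rule pushes this higher. Following every safe sequence of crossings, the most of the 10 that can be at the dry ground as the punt arrives there on crossing 9 is 9 — never all 10.
So no plan with fewer than 11 crossings exists, and this one achieves 11:
1. captain I and crew I cross → the dry ground.
2. captain I crosses ← the marsh camp.
3. crew II, crew IV, and crew V cross → the dry ground.
4. crew I crosses ← the marsh camp.
5. captain II, captain IV, and captain V cross → the dry ground.
6. captain IV and crew IV cross ← the marsh camp.
7. captain I, captain III, and captain IV cross → the dry ground.
8. crew V crosses ← the marsh camp.
9. crew I and crew IV cross → the dry ground.
10. crew I crosses ← the marsh camp.
11. crew I, crew III, and crew V cross → the dry ground.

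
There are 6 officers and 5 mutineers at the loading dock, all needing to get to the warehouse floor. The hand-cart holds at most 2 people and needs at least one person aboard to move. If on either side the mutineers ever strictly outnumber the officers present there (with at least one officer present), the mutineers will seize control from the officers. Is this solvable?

1. 2 mutineers → the warehouse floor.  (the loading dock: 6O 3M; the warehouse floor: 0O 2M)
2. 1 mutineer ← the loading dock.  (the loading dock: 6O 4M; the warehouse floor: 0O 1M)
3. 2 mutineers → the warehouse floor.  (the loading dock: 6O 2M; the warehouse floor: 0O 3M)
4. 1 mutineer ← the loading dock.  (the loading dock: 6O 3M; the warehouse floor: 0O 2M)
5. 2 officers → the warehouse floor.  (the loading dock: 4O 3M; the warehouse floor: 2O 2M)
6. 1 mutineer ← the loading dock.  (the loading dock: 4O 4M; the warehouse floor: 2O 1M)
7. 1 officer and 1 mutineer → the warehouse floor.  (the loading dock: 3O 3M; the warehouse floor: 3O 2M)
8. 1 officer ← the loading dock.  (the loading dock: 4O 3M; the warehouse floor: 2O 2M)
9. 1 officer and 1 mutineer → the warehouse floor.  (the loading dock: 3O 2M; the warehouse floor: 3O 3M)
10. 1 mutineer ← the loading dock.  (the loading dock: 3O 3M; the warehouse floor: 3O 2M)
11. 1 officer and 1 mutineer → the warehouse floor.  (the loading dock: 2O 2M; the warehouse floor: 4O 3M)
12. 1 officer ← the loading dock.  (the loading dock: 3O 2M; the warehouse floor: 3O 3M)
13. 1 officer and 1 mutineer → the warehouse floor.  (the loading dock: 2O 1M; the warehouse floor: 4O 4M)
14. 1 mutineer ← the loading dock.  (the loading dock: 2O 2M; the warehouse floor: 4O 3M)
15. 1 officer and 1 mutineer → the warehouse floor.  (the loading dock: 1O 1M; the warehouse floor: 5O 4M)
16. 1 officer ← the loading dock.  (the loading dock: 2O 1M; the warehouse floor: 4O 4M)
17. 1 officer and 1 mutineer → the warehouse floor.  (the loading dock: 1O 0M; the warehouse floor: 5O 5M)
18. 1 mutineer ← the loading dock.  (the loading dock: 1O 1M; the warehouse floor: 5O 4M)
19. 1 officer and 1 mutineer → the warehouse floor.  (the loading dock: 0O 0M; the warehouse floor: 6O 5M)

Yes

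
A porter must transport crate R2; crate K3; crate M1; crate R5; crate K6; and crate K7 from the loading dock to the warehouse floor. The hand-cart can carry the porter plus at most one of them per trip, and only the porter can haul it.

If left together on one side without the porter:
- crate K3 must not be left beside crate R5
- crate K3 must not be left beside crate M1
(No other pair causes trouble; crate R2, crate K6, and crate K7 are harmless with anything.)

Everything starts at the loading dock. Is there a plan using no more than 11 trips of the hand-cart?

No

Counting alone: the porter can take at most 1 across per trip to the warehouse floor, so moving all 6 needs at least 6 loaded trips out, with a return between consecutive ones — at least 11 crossings.
The safety rule pushes this higher. Following every safe sequence of crossings, the most of the 6 that can be at the warehouse floor as the hand-cart arrives there on crossing 11 is 5 — never all 6.
So the move cannot be finished within 11 crossings. (The shortest complete plan takes 13:)
1. Porter goes to the warehouse floor with crate K3.  [the loading dock: crate K6, crate K7, crate M1, crate R2, crate R5 | the warehouse floor: crate K3]
2. Porter goes back to the loading dock alone.  [the loading dock: crate K6, crate K7, crate M1, crate R2, crate R5 | the warehouse floor: crate K3]
3. Porter goes to the warehouse floor with crate R2.  [the loading dock: crate K6, crate K7, crate M1, crate R5 | the warehouse floor: crate K3, crate R2]
4. Porter goes back to the loading dock alone.  [the loading dock: crate K6, crate K7, crate M1, crate R5 | the warehouse floor: crate K3, crate R2]
5. Porter goes to the warehouse floor with crate M1.  [the loading dock: crate K6, crate K7, crate R5 | the warehouse floor: crate K3, crate M1, crate R2]
6. Porter goes back to the loading dock with crate K3.  [the loading dock: crate K3, crate K6, crate K7, crate R5 | the warehouse floor: crate M1, crate R2]
7. Porter goes to the warehouse floor with crate R5.  [the loading dock: crate K3, crate K6, crate K7 | the warehouse floor: crate M1, crate R2, crate R5]
8. Porter goes back to the loading dock alone.  [the loading dock: crate K3, crate K6, crate K7 | the warehouse floor: crate M1, crate R2, crate R5]
9. Porter goes to the warehouse floor with crate K6.  [the loading dock: crate K3, crate K7 | the warehouse floor: crate K6, crate M1, crate R2, crate R5]
10. Porter goes back to the loading dock alone.  [the loading dock: crate K3, crate K7 | the warehouse floor: crate K6, crate M1, crate R2, crate R5]
11. Porter goes to the warehouse floor with crate K7.  [the loading dock: crate K3 | the warehouse floor: crate K6, crate K7, crate M1, crate R2, crate R5]
12. Porter goes back to the loading dock alone.  [the loading dock: crate K3 | the warehouse floor: crate K6, crate K7, crate M1, crate R2, crate R5]
13. Porter goes to the warehouse floor with crate K3.  [the loading dock: — | the warehouse floor: crate K3, crate K6, crate K7, crate M1, crate R2, crate R5]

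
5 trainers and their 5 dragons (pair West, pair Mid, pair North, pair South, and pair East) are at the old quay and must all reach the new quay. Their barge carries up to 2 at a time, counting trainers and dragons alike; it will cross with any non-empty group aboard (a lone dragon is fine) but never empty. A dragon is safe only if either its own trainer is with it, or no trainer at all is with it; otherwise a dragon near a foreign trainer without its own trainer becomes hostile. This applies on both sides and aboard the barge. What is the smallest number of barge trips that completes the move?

Following every safe sequence of crossings from the start, the most of the 10 that can be at the new quay as the barge arrives there on crossings 1, 3, 5, 7 is 2, 3, 4, 5 respectively; the best ever achieved is 5 of 10.
From crossing 9 on, no configuration arises that was not already reachable earlier: only 82 distinct safe configurations (who is on which side, and where the barge is) can ever be reached, none of them has everyone across, and every continuation just revisits them. So no valid plan exists.

impossible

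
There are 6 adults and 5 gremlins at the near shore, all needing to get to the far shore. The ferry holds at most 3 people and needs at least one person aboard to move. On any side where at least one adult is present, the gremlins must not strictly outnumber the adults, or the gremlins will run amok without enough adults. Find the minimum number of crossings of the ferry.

9

Counting alone: each trip to the far shore takes at most 3 across and each return brings at least 1 back, so after t trips out (and t−1 returns) at most 3t − (t−1) of the 11 are across; that first reaches 11 at t = 5, so at least 9 crossings are needed.
The plan below uses exactly 9 crossings, so it is optimal:
1. 3 gremlins → the far shore.  (the near shore: 6A 2G; the far shore: 0A 3G)
2. 1 gremlin ← the near shore.  (the near shore: 6A 3G; the far shore: 0A 2G)
3. 3 adults → the far shore.  (the near shore: 3A 3G; the far shore: 3A 2G)
4. 1 adult ← the near shore.  (the near shore: 4A 3G; the far shore: 2A 2G)
5. 2 adults and 1 gremlin → the far shore.  (the near shore: 2A 2G; the far shore: 4A 3G)
6. 1 adult ← the near shore.  (the near shore: 3A 2G; the far shore: 3A 3G)
7. 2 adults and 1 gremlin → the far shore.  (the near shore: 1A 1G; the far shore: 5A 4G)
8. 1 adult ← the near shore.  (the near shore: 2A 1G; the far shore: 4A 4G)
9. 2 adults and 1 gremlin → the far shore.  (the near shore: 0A 0G; the far shore: 6A 5G)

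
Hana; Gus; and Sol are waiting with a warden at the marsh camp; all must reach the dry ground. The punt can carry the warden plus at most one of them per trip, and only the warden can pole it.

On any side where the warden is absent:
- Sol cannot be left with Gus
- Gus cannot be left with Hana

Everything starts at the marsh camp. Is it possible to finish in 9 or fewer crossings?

Yes

Yes — this plan uses 7 crossings (≤ 9):
1. Warden goes to the dry ground with Gus.  [the marsh camp: Hana, Sol | the dry ground: Gus]
2. Warden goes back to the marsh camp alone.  [the marsh camp: Hana, Sol | the dry ground: Gus]
3. Warden goes to the dry ground with Hana.  [the marsh camp: Sol | the dry ground: Gus, Hana]
4. Warden goes back to the marsh camp with Gus.  [the marsh camp: Gus, Sol | the dry ground: Hana]
5. Warden goes to the dry ground with Sol.  [the marsh camp: Gus | the dry ground: Hana, Sol]
6. Warden goes back to the marsh camp alone.  [the marsh camp: Gus | the dry ground: Hana, Sol]
7. Warden goes to the dry ground with Gus.  [the marsh camp: — | the dry ground: Gus, Hana, Sol]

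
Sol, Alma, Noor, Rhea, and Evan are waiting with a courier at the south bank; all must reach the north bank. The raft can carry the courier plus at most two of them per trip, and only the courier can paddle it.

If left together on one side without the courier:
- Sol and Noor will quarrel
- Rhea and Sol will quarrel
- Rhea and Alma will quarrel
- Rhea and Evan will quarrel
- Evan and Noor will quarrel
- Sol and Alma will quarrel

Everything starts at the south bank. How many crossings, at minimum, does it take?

impossible

Whatever the first load, the items left behind include a forbidden pair without the courier. No opening move is safe, so no plan exists.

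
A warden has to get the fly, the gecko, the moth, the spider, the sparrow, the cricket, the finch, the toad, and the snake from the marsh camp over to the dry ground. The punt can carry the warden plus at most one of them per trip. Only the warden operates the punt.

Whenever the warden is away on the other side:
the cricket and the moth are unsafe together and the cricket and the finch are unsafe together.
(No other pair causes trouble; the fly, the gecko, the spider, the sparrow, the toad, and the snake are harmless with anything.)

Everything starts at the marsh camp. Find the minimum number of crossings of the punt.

Counting alone: the warden can take at most 1 across per trip to the dry ground, so moving all 9 needs at least 9 loaded trips out, with a return between consecutive ones — at least 17 crossings.
The safety rule pushes this higher. Following every safe sequence of crossings, the most of the 9 that can be at the dry ground as the punt arrives there on crossing 17 is 8 — never all 9.
So no plan with fewer than 19 crossings exists, and this one achieves 19:
1. Warden goes to the dry ground with the cricket.
2. Warden goes back to the marsh camp alone.
3. Warden goes to the dry ground with the fly.
4. Warden goes back to the marsh camp alone.
5. Warden goes to the dry ground with the gecko.
6. Warden goes back to the marsh camp alone.
7. Warden goes to the dry ground with the moth.
8. Warden goes back to the marsh camp with the cricket.
9. Warden goes to the dry ground with the finch.
10. Warden goes back to the marsh camp alone.
11. Warden goes to the dry ground with the spider.
12. Warden goes back to the marsh camp alone.
13. Warden goes to the dry ground with the sparrow.
14. Warden goes back to the marsh camp alone.
15. Warden goes to the dry ground with the toad.
16. Warden goes back to the marsh camp alone.
17. Warden goes to the dry ground with the snake.
18. Warden goes back to the marsh camp alone.
19. Warden goes to the dry ground with the cricket.

19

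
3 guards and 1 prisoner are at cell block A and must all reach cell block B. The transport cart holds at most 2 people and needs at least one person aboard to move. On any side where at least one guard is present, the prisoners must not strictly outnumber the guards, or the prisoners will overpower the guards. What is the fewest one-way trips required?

5

Counting alone: each trip to cell block B takes at most 2 across and each return brings at least 1 back, so after t trips out (and t−1 returns) at most 2t − (t−1) of the 4 are across; that first reaches 4 at t = 3, so at least 5 crossings are needed.
The plan below uses exactly 5 crossings, so it is optimal:
1. 1 guard and 1 prisoner → cell block B.  (cell block A: 2G 0P; cell block B: 1G 1P)
2. 1 prisoner ← cell block A.  (cell block A: 2G 1P; cell block B: 1G 0P)
3. 1 guard and 1 prisoner → cell block B.  (cell block A: 1G 0P; cell block B: 2G 1P)
4. 1 prisoner ← cell block A.  (cell block A: 1G 1P; cell block B: 2G 0P)
5. 1 guard and 1 prisoner → cell block B.  (cell block A: 0G 0P; cell block B: 3G 1P)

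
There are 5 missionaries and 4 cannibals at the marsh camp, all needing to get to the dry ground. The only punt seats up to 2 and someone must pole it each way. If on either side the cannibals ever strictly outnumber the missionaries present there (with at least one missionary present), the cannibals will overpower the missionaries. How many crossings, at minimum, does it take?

15

Counting alone: each trip to the dry ground takes at most 2 across and each return brings at least 1 back, so after t trips out (and t−1 returns) at most 2t − (t−1) of the 9 are across; that first reaches 9 at t = 8, so at least 15 crossings are needed.
The plan below uses exactly 15 crossings, so it is optimal:
1. 2 cannibals → the dry ground.  (the marsh camp: 5M 2C; the dry ground: 0M 2C)
2. 1 cannibal ← the marsh camp.  (the marsh camp: 5M 3C; the dry ground: 0M 1C)
3. 2 cannibals → the dry ground.  (the marsh camp: 5M 1C; the dry ground: 0M 3C)
4. 1 cannibal ← the marsh camp.  (the marsh camp: 5M 2C; the dry ground: 0M 2C)
5. 2 missionaries → the dry ground.  (the marsh camp: 3M 2C; the dry ground: 2M 2C)
6. 1 cannibal ← the marsh camp.  (the marsh camp: 3M 3C; the dry ground: 2M 1C)
7. 1 missionary and 1 cannibal → the dry ground.  (the marsh camp: 2M 2C; the dry ground: 3M 2C)
8. 1 missionary ← the marsh camp.  (the marsh camp: 3M 2C; the dry ground: 2M 2C)
9. 1 missionary and 1 cannibal → the dry ground.  (the marsh camp: 2M 1C; the dry ground: 3M 3C)
10. 1 cannibal ← the marsh camp.  (the marsh camp: 2M 2C; the dry ground: 3M 2C)
11. 1 missionary and 1 cannibal → the dry ground.  (the marsh camp: 1M 1C; the dry ground: 4M 3C)
12. 1 missionary ← the marsh camp.  (the marsh camp: 2M 1C; the dry ground: 3M 3C)
13. 1 missionary and 1 cannibal → the dry ground.  (the marsh camp: 1M 0C; the dry ground: 4M 4C)
14. 1 cannibal ← the marsh camp.  (the marsh camp: 1M 1C; the dry ground: 4M 3C)
15. 1 missionary and 1 cannibal → the dry ground.  (the marsh camp: 0M 0C; the dry ground: 5M 4C)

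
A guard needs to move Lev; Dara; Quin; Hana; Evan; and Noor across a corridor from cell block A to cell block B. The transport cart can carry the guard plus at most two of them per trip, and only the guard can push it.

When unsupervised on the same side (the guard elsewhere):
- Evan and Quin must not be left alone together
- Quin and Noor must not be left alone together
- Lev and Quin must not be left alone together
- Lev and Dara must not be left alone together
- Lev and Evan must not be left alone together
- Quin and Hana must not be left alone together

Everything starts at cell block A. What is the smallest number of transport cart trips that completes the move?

9

Counting alone: the guard can take at most 2 across per trip to cell block B, so moving all 6 needs at least 3 loaded trips out, with a return between consecutive ones — at least 5 crossings.
The safety rule pushes this higher. Following every safe sequence of crossings, the most of the 6 that can be at cell block B as the transport cart arrives there on crossings 5, 7 is 4, 5 respectively — never all 6.
So no plan with fewer than 9 crossings exists, and this one achieves 9:
1. Guard goes to cell block B with Lev and Quin.
2. Guard goes back to cell block A with Lev.
3. Guard goes to cell block B with Dara and Lev.
4. Guard goes back to cell block A with Lev.
5. Guard goes to cell block B with Evan and Hana.
6. Guard goes back to cell block A with Quin.
7. Guard goes to cell block B with Lev and Noor.
8. Guard goes back to cell block A with Lev.
9. Guard goes to cell block B with Lev and Quin.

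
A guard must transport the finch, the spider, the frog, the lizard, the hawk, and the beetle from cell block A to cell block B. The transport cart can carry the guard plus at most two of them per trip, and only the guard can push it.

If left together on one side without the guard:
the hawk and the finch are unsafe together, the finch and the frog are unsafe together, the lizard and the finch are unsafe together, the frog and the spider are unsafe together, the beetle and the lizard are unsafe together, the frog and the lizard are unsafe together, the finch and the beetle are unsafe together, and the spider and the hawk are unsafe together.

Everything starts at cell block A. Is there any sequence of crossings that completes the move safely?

No

Whatever the first load, the items left behind include a forbidden pair without the guard. No opening move is safe, so no plan exists.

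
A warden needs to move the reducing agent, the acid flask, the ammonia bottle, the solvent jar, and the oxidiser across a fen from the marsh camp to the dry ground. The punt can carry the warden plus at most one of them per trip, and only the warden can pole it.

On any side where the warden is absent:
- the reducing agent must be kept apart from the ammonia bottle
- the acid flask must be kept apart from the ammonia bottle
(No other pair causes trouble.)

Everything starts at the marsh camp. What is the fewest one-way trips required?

Counting alone: the warden can take at most 1 across per trip to the dry ground, so moving all 5 needs at least 5 loaded trips out, with a return between consecutive ones — at least 9 crossings.
The safety rule pushes this higher. Following every safe sequence of crossings, the most of the 5 that can be at the dry ground as the punt arrives there on crossing 9 is 4 — never all 5.
So no plan with fewer than 11 crossings exists, and this one achieves 11:
1. Warden goes to the dry ground with the ammonia bottle.  [the marsh camp: the acid flask, the oxidiser, the reducing agent, the solvent jar | the dry ground: the ammonia bottle]
2. Warden goes back to the marsh camp alone.  [the marsh camp: the acid flask, the oxidiser, the reducing agent, the solvent jar | the dry ground: the ammonia bottle]
3. Warden goes to the dry ground with the reducing agent.  [the marsh camp: the acid flask, the oxidiser, the solvent jar | the dry ground: the ammonia bottle, the reducing agent]
4. Warden goes back to the marsh camp with the ammonia bottle.  [the marsh camp: the acid flask, the ammonia bottle, the oxidiser, the solvent jar | the dry ground: the reducing agent]
5. Warden goes to the dry ground with the acid flask.  [the marsh camp: the ammonia bottle, the oxidiser, the solvent jar | the dry ground: the acid flask, the reducing agent]
6. Warden goes back to the marsh camp alone.  [the marsh camp: the ammonia bottle, the oxidiser, the solvent jar | the dry ground: the acid flask, the reducing agent]
7. Warden goes to the dry ground with the solvent jar.  [the marsh camp: the ammonia bottle, the oxidiser | the dry ground: the acid flask, the reducing agent, the solvent jar]
8. Warden goes back to the marsh camp alone.  [the marsh camp: the ammonia bottle, the oxidiser | the dry ground: the acid flask, the reducing agent, the solvent jar]
9. Warden goes to the dry ground with the oxidiser.  [the marsh camp: the ammonia bottle | the dry ground: the acid flask, the oxidiser, the reducing agent, the solvent jar]
10. Warden goes back to the marsh camp alone.  [the marsh camp: the ammonia bottle | the dry ground: the acid flask, the oxidiser, the reducing agent, the solvent jar]
11. Warden goes to the dry ground with the ammonia bottle.  [the marsh camp: — | the dry ground: the acid flask, the ammonia bottle, the oxidiser, the reducing agent, the solvent jar]

11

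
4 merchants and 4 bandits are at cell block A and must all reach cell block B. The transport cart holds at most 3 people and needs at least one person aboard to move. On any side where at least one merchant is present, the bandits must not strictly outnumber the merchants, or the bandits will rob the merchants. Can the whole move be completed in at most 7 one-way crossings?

No

Counting alone: each trip to cell block B takes at most 3 across and each return brings at least 1 back, so after t trips out (and t−1 returns) at most 3t − (t−1) of the 8 are across; that first reaches 8 at t = 4, so at least 7 crossings are needed.
The safety rule pushes this higher. Following every safe sequence of crossings, the most of the 8 that can be at cell block B as the transport cart arrives there on crossing 7 is 7 — never all 8.
So the move cannot be finished within 7 crossings. (The shortest complete plan takes 9:)
1. 2 bandits → cell block B.  (cell block A: 4M 2B; cell block B: 0M 2B)
2. 1 bandit ← cell block A.  (cell block A: 4M 3B; cell block B: 0M 1B)
3. 3 bandits → cell block B.  (cell block A: 4M 0B; cell block B: 0M 4B)
4. 1 bandit ← cell block A.  (cell block A: 4M 1B; cell block B: 0M 3B)
5. 3 merchants → cell block B.  (cell block A: 1M 1B; cell block B: 3M 3B)
6. 1 merchant and 1 bandit ← cell block A.  (cell block A: 2M 2B; cell block B: 2M 2B)
7. 2 merchants → cell block B.  (cell block A: 0M 2B; cell block B: 4M 2B)
8. 1 bandit ← cell block A.  (cell block A: 0M 3B; cell block B: 4M 1B)
9. 3 bandits → cell block B.  (cell block A: 0M 0B; cell block B: 4M 4B)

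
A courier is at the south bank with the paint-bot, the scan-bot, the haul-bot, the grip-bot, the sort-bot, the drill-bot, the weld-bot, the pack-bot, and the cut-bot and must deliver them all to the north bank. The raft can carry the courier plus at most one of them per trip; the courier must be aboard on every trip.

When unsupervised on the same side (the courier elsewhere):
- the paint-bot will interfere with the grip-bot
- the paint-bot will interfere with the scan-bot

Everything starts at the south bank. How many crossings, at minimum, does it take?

19

Counting alone: the courier can take at most 1 across per trip to the north bank, so moving all 9 needs at least 9 loaded trips out, with a return between consecutive ones — at least 17 crossings.
The safety rule pushes this higher. Following every safe sequence of crossings, the most of the 9 that can be at the north bank as the raft arrives there on crossing 17 is 8 — never all 9.
So no plan with fewer than 19 crossings exists, and this one achieves 19:
1. Courier goes to the north bank with the paint-bot.  [the south bank: the cut-bot, the drill-bot, the grip-bot, the haul-bot, the pack-bot, the scan-bot, the sort-bot, the weld-bot | the north bank: the paint-bot]
2. Courier goes back to the south bank alone.  [the south bank: the cut-bot, the drill-bot, the grip-bot, the haul-bot, the pack-bot, the scan-bot, the sort-bot, the weld-bot | the north bank: the paint-bot]
3. Courier goes to the north bank with the scan-bot.  [the south bank: the cut-bot, the drill-bot, the grip-bot, the haul-bot, the pack-bot, the sort-bot, the weld-bot | the north bank: the paint-bot, the scan-bot]
4. Courier goes back to the south bank with the paint-bot.  [the south bank: the cut-bot, the drill-bot, the grip-bot, the haul-bot, the pack-bot, the paint-bot, the sort-bot, the weld-bot | the north bank: the scan-bot]
5. Courier goes to the north bank with the grip-bot.  [the south bank: the cut-bot, the drill-bot, the haul-bot, the pack-bot, the paint-bot, the sort-bot, the weld-bot | the north bank: the grip-bot, the scan-bot]
6. Courier goes back to the south bank alone.  [the south bank: the cut-bot, the drill-bot, the haul-bot, the pack-bot, the paint-bot, the sort-bot, the weld-bot | the north bank: the grip-bot, the scan-bot]
7. Courier goes to the north bank with the haul-bot.  [the south bank: the cut-bot, the drill-bot, the pack-bot, the paint-bot, the sort-bot, the weld-bot | the north bank: the grip-bot, the haul-bot, the scan-bot]
8. Courier goes back to the south bank alone.  [the south bank: the cut-bot, the drill-bot, the pack-bot, the paint-bot, the sort-bot, the weld-bot | the north bank: the grip-bot, the haul-bot, the scan-bot]
9. Courier goes to the north bank with the sort-bot.  [the south bank: the cut-bot, the drill-bot, the pack-bot, the paint-bot, the weld-bot | the north bank: the grip-bot, the haul-bot, the scan-bot, the sort-bot]
10. Courier goes back to the south bank alone.  [the south bank: the cut-bot, the drill-bot, the pack-bot, the paint-bot, the weld-bot | the north bank: the grip-bot, the haul-bot, the scan-bot, the sort-bot]
11. Courier goes to the north bank with the drill-bot.  [the south bank: the cut-bot, the pack-bot, the paint-bot, the weld-bot | the north bank: the drill-bot, the grip-bot, the haul-bot, the scan-bot, the sort-bot]
12. Courier goes back to the south bank alone.  [the south bank: the cut-bot, the pack-bot, the paint-bot, the weld-bot | the north bank: the drill-bot, the grip-bot, the haul-bot, the scan-bot, the sort-bot]
13. Courier goes to the north bank with the weld-bot.  [the south bank: the cut-bot, the pack-bot, the paint-bot | the north bank: the drill-bot, the grip-bot, the haul-bot, the scan-bot, the sort-bot, the weld-bot]
14. Courier goes back to the south bank alone.  [the south bank: the cut-bot, the pack-bot, the paint-bot | the north bank: the drill-bot, the grip-bot, the haul-bot, the scan-bot, the sort-bot, the weld-bot]
15. Courier goes to the north bank with the pack-bot.  [the south bank: the cut-bot, the paint-bot | the north bank: the drill-bot, the grip-bot, the haul-bot, the pack-bot, the scan-bot, the sort-bot, the weld-bot]
16. Courier goes back to the south bank alone.  [the south bank: the cut-bot, the paint-bot | the north bank: the drill-bot, the grip-bot, the haul-bot, the pack-bot, the scan-bot, the sort-bot, the weld-bot]
17. Courier goes to the north bank with the cut-bot.  [the south bank: the paint-bot | the north bank: the cut-bot, the drill-bot, the grip-bot, the haul-bot, the pack-bot, the scan-bot, the sort-bot, the weld-bot]
18. Courier goes back to the south bank alone.  [the south bank: the paint-bot | the north bank: the cut-bot, the drill-bot, the grip-bot, the haul-bot, the pack-bot, the scan-bot, the sort-bot, the weld-bot]
19. Courier goes to the north bank with the paint-bot.  [the south bank: — | the north bank: the cut-bot, the drill-bot, the grip-bot, the haul-bot, the pack-bot, the paint-bot, the scan-bot, the sort-bot, the weld-bot]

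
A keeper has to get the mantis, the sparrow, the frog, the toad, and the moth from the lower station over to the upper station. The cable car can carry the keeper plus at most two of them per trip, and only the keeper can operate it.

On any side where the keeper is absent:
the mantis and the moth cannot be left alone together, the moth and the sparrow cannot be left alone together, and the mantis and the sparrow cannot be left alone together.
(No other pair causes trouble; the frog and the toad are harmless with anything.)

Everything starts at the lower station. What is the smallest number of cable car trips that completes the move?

7

Counting alone: the keeper can take at most 2 across per trip to the upper station, so moving all 5 needs at least 3 loaded trips out, with a return between consecutive ones — at least 5 crossings.
The safety rule pushes this higher. Following every safe sequence of crossings, the most of the 5 that can be at the upper station as the cable car arrives there on crossing 5 is 4 — never all 5.
So no plan with fewer than 7 crossings exists, and this one achieves 7:
1. Keeper goes to the upper station with the mantis and the sparrow.
2. Keeper goes back to the lower station with the mantis.
3. Keeper goes to the upper station with the frog and the mantis.
4. Keeper goes back to the lower station with the mantis.
5. Keeper goes to the upper station with the mantis and the toad.
6. Keeper goes back to the lower station with the mantis.
7. Keeper goes to the upper station with the mantis and the moth.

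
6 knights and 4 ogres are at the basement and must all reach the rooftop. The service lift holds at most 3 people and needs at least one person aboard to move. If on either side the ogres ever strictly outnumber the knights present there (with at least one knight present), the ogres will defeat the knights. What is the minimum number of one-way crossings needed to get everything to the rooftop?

Counting alone: each trip to the rooftop takes at most 3 across and each return brings at least 1 back, so after t trips out (and t−1 returns) at most 3t − (t−1) of the 10 are across; that first reaches 10 at t = 5, so at least 9 crossings are needed.
The plan below uses exactly 9 crossings, so it is optimal:
1. 2 ogres → the rooftop.  (the basement: 6K 2O; the rooftop: 0K 2O)
2. 1 ogre ← the basement.  (the basement: 6K 3O; the rooftop: 0K 1O)
3. 3 ogres → the rooftop.  (the basement: 6K 0O; the rooftop: 0K 4O)
4. 1 ogre ← the basement.  (the basement: 6K 1O; the rooftop: 0K 3O)
5. 3 knights → the rooftop.  (the basement: 3K 1O; the rooftop: 3K 3O)
6. 1 ogre ← the basement.  (the basement: 3K 2O; the rooftop: 3K 2O)
7. 1 knight and 2 ogres → the rooftop.  (the basement: 2K 0O; the rooftop: 4K 4O)
8. 1 ogre ← the basement.  (the basement: 2K 1O; the rooftop: 4K 3O)
9. 2 knights and 1 ogre → the rooftop.  (the basement: 0K 0O; the rooftop: 6K 4O)

9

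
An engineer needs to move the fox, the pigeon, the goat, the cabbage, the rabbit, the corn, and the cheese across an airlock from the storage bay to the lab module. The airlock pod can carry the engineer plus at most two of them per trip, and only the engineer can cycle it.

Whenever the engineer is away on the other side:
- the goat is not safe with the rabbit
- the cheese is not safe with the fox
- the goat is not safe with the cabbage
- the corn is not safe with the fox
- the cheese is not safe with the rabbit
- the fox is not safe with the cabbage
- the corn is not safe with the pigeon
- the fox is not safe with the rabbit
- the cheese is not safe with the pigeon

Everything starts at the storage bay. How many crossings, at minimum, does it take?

impossible

Whatever the first load, the items left behind include a forbidden pair without the engineer. No opening move is safe, so no plan exists.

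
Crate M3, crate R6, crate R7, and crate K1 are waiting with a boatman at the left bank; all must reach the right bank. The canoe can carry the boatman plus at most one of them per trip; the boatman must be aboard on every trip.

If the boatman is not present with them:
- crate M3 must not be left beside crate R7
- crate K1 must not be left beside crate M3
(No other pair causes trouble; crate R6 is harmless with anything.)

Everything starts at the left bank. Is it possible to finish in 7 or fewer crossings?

Counting alone: the boatman can take at most 1 across per trip to the right bank, so moving all 4 needs at least 4 loaded trips out, with a return between consecutive ones — at least 7 crossings.
The safety rule pushes this higher. Following every safe sequence of crossings, the most of the 4 that can be at the right bank as the canoe arrives there on crossing 7 is 3 — never all 4.
So the move cannot be finished within 7 crossings. (The shortest complete plan takes 9:)
1. Boatman goes to the right bank with crate M3.  [the left bank: crate K1, crate R6, crate R7 | the right bank: crate M3]
2. Boatman goes back to the left bank alone.  [the left bank: crate K1, crate R6, crate R7 | the right bank: crate M3]
3. Boatman goes to the right bank with crate R6.  [the left bank: crate K1, crate R7 | the right bank: crate M3, crate R6]
4. Boatman goes back to the left bank alone.  [the left bank: crate K1, crate R7 | the right bank: crate M3, crate R6]
5. Boatman goes to the right bank with crate R7.  [the left bank: crate K1 | the right bank: crate M3, crate R6, crate R7]
6. Boatman goes back to the left bank with crate M3.  [the left bank: crate K1, crate M3 | the right bank: crate R6, crate R7]
7. Boatman goes to the right bank with crate K1.  [the left bank: crate M3 | the right bank: crate K1, crate R6, crate R7]
8. Boatman goes back to the left bank alone.  [the left bank: crate M3 | the right bank: crate K1, crate R6, crate R7]
9. Boatman goes to the right bank with crate M3.  [the left bank: — | the right bank: crate K1, crate M3, crate R6, crate R7]

No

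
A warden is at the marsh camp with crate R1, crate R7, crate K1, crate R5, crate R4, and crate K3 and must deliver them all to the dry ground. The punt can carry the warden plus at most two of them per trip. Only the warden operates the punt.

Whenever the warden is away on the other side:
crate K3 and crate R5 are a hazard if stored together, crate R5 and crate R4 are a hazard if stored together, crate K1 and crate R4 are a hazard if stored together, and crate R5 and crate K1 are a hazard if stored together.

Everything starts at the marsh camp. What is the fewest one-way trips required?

9

Counting alone: the warden can take at most 2 across per trip to the dry ground, so moving all 6 needs at least 3 loaded trips out, with a return between consecutive ones — at least 5 crossings.
The safety rule pushes this higher. Following every safe sequence of crossings, the most of the 6 that can be at the dry ground as the punt arrives there on crossings 5, 7 is 4, 5 respectively — never all 6.
So no plan with fewer than 9 crossings exists, and this one achieves 9:
1. Warden goes to the dry ground with crate K1 and crate R5.
2. Warden goes back to the marsh camp with crate K1.
3. Warden goes to the dry ground with crate K1 and crate R1.
4. Warden goes back to the marsh camp with crate K1.
5. Warden goes to the dry ground with crate K1 and crate R7.
6. Warden goes back to the marsh camp with crate K1.
7. Warden goes to the dry ground with crate K1 and crate K3.
8. Warden goes back to the marsh camp with crate R5.
9. Warden goes to the dry ground with crate R4 and crate R5.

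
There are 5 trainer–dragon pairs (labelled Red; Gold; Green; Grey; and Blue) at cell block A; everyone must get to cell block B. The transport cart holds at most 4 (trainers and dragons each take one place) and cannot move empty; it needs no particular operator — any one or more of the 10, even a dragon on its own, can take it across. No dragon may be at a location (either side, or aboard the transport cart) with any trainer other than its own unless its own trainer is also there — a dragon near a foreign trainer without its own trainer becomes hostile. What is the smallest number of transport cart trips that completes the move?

7

Counting alone: each trip to cell block B takes at most 4 across and each return brings at least 1 back, so after t trips out (and t−1 returns) at most 4t − (t−1) of the 10 are across; that first reaches 10 at t = 3, so at least 5 crossings are needed.
The safety rule pushes this higher. Following every safe sequence of crossings, the most of the 10 that can be at cell block B as the transport cart arrives there on crossing 5 is 9 — never all 10.
So no plan with fewer than 7 crossings exists, and this one achieves 7:
1. dragon Red and trainer Red cross → cell block B.
2. trainer Red crosses ← cell block A.
3. dragon Blue, dragon Gold, dragon Green, and dragon Grey cross → cell block B.
4. dragon Red crosses ← cell block A.
5. trainer Blue, trainer Gold, trainer Green, and trainer Grey cross → cell block B.
6. dragon Gold and trainer Gold cross ← cell block A.
7. dragon Gold, dragon Red, trainer Gold, and trainer Red cross → cell block B.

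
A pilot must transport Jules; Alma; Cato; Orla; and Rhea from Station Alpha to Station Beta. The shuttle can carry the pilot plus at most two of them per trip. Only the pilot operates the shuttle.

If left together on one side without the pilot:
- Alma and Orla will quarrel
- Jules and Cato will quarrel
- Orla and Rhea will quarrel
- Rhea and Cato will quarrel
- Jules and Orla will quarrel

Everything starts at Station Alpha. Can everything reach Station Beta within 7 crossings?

Yes

Yes — this plan uses 7 crossings (≤ 7):
1. Pilot goes to Station Beta with Cato and Orla.  [Station Alpha: Alma, Jules, Rhea | Station Beta: Cato, Orla]
2. Pilot goes back to Station Alpha alone.  [Station Alpha: Alma, Jules, Rhea | Station Beta: Cato, Orla]
3. Pilot goes to Station Beta with Jules.  [Station Alpha: Alma, Rhea | Station Beta: Cato, Jules, Orla]
4. Pilot goes back to Station Alpha with Cato and Orla.  [Station Alpha: Alma, Cato, Orla, Rhea | Station Beta: Jules]
5. Pilot goes to Station Beta with Alma and Rhea.  [Station Alpha: Cato, Orla | Station Beta: Alma, Jules, Rhea]
6. Pilot goes back to Station Alpha alone.  [Station Alpha: Cato, Orla | Station Beta: Alma, Jules, Rhea]
7. Pilot goes to Station Beta with Cato and Orla.  [Station Alpha: — | Station Beta: Alma, Cato, Jules, Orla, Rhea]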